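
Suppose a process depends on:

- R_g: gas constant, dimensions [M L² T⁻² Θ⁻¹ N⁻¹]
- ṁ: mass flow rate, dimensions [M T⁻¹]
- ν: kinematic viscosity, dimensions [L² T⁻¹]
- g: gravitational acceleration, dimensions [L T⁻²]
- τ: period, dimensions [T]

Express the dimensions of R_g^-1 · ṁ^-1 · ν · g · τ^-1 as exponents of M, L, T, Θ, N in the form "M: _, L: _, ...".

Collect each base-dimension exponent across the product:
  M: −(1) − (1) + (0) + (0) − (0) = -2
  L: −(2) − (0) + (2) + (1) − (0) = 1
  T: −(-2) − (-1) + (-1) + (-2) − (1) = -1
  Θ: −(-1) − (0) + (0) + (0) − (0) = 1
  N: −(-1) − (0) + (0) + (0) − (0) = 1
So the dimensions are [M⁻² L T⁻¹ Θ N].

M: -2, L: 1, T: -1, Θ: 1, N: 1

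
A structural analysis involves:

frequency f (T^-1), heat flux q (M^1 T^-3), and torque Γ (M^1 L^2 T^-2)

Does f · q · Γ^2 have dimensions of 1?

no

Sum the exponent of each base dimension across the product:
  M: [f]_M + [q]_M + 2·[Γ]_M = (0) + (1) + 2·(1) = 3
  L: [f]_L + [q]_L + 2·[Γ]_L = (0) + (0) + 2·(2) = 4
  T: [f]_T + [q]_T + 2·[Γ]_T = (-1) + (-3) + 2·(-2) = -8
Net dimensions [M³ L⁴ T⁻⁸] ≠ [1] — not dimensionless.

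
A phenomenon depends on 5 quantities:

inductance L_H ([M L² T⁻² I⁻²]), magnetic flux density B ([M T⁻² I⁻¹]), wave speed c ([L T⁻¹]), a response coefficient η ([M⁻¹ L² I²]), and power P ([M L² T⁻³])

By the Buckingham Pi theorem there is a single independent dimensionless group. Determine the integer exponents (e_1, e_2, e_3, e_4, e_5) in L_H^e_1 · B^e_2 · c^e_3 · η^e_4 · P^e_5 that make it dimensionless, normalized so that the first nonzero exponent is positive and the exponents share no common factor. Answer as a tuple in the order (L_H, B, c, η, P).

(1, 4, -4, 3, -2)

M: e_1·(1) + e_2·(1) + e_3·(0) + e_4·(-1) + e_5·(1) = 0
L: e_1·(2) + e_2·(0) + e_3·(1) + e_4·(2) + e_5·(2) = 0
T: e_1·(-2) + e_2·(-2) + e_3·(-1) + e_4·(0) + e_5·(-3) = 0
I: e_1·(-2) + e_2·(-1) + e_3·(0) + e_4·(2) + e_5·(0) = 0
Solving this homogeneous linear system for the smallest-integer solution (first nonzero entry positive) gives (1, 4, -4, 3, -2).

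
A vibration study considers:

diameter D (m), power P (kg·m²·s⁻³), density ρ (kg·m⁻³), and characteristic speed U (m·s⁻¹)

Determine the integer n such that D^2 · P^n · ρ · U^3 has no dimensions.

-1

Balance the M exponent: (1)·n from P, plus 2·(0) + (1) + 3·(0) = 1 from the rest, must sum to zero.
n + 1 = 0, so n = -1.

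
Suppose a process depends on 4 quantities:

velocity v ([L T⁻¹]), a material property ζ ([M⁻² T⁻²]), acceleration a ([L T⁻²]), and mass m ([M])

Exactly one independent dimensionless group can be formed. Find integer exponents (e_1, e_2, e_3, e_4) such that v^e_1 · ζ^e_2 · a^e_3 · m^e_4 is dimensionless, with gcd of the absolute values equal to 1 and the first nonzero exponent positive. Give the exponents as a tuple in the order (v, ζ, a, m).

(2, 1, -2, 2)

M: e_1·(0) + e_2·(-2) + e_3·(0) + e_4·(1) = 0
L: e_1·(1) + e_2·(0) + e_3·(1) + e_4·(0) = 0
T: e_1·(-1) + e_2·(-2) + e_3·(-2) + e_4·(0) = 0
Solving this homogeneous linear system for the smallest-integer solution (first nonzero entry positive) gives (2, 1, -2, 2).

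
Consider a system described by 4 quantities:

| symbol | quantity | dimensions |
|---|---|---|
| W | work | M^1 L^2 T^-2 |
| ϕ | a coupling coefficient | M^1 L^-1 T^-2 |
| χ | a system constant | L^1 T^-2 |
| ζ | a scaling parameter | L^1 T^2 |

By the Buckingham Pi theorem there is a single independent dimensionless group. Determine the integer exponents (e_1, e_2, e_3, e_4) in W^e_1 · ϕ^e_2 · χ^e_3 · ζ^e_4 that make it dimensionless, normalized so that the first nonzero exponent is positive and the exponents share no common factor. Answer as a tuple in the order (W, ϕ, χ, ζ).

M: e_1·(1) + e_2·(1) + e_3·(0) + e_4·(0) = 0
L: e_1·(2) + e_2·(-1) + e_3·(1) + e_4·(1) = 0
T: e_1·(-2) + e_2·(-2) + e_3·(-2) + e_4·(2) = 0
Solving this homogeneous linear system for the smallest-integer solution (first nonzero entry positive) gives (2, -2, -3, -3).

(2, -2, -3, -3)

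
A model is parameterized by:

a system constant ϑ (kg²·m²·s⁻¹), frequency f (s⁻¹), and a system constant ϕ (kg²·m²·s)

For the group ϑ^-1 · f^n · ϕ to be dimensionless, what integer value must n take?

Balance the T exponent: (-1)·n from f, plus −(-1) + (1) = 2 from the rest, must sum to zero.
−n + 2 = 0, so n = 2.

2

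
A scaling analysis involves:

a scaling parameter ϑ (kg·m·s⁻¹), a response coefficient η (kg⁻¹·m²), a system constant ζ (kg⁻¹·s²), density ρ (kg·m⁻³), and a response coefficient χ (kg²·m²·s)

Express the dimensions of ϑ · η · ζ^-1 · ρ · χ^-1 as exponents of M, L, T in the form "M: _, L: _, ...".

M: 0, L: -2, T: -4

Collect each base-dimension exponent across the product:
  M: (1) + (-1) − (-1) + (1) − (2) = 0
  L: (1) + (2) − (0) + (-3) − (2) = -2
  T: (-1) + (0) − (2) + (0) − (1) = -4
So the dimensions are [L⁻² T⁻⁴].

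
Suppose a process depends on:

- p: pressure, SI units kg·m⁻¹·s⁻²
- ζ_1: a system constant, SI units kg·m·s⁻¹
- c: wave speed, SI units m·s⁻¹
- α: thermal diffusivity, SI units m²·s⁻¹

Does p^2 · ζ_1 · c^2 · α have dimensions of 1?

Sum the exponent of each base dimension across the product:
  M: 2·[p]_M + [ζ_1]_M + 2·[c]_M + [α]_M = 2·(1) + (1) + 2·(0) + (0) = 3
  L: 2·[p]_L + [ζ_1]_L + 2·[c]_L + [α]_L = 2·(-1) + (1) + 2·(1) + (2) = 3
  T: 2·[p]_T + [ζ_1]_T + 2·[c]_T + [α]_T = 2·(-2) + (-1) + 2·(-1) + (-1) = -8
Net dimensions [M³ L³ T⁻⁸] ≠ [1] — not dimensionless.

no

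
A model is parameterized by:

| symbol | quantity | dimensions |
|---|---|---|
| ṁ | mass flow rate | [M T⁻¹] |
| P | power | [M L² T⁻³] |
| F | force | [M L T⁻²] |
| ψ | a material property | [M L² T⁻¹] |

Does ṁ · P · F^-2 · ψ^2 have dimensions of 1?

no

Sum the exponent of each base dimension across the product:
  M: [ṁ]_M + [P]_M − 2·[F]_M + 2·[ψ]_M = (1) + (1) − 2·(1) + 2·(1) = 2
  L: [ṁ]_L + [P]_L − 2·[F]_L + 2·[ψ]_L = (0) + (2) − 2·(1) + 2·(2) = 4
  T: [ṁ]_T + [P]_T − 2·[F]_T + 2·[ψ]_T = (-1) + (-3) − 2·(-2) + 2·(-1) = -2
Net dimensions [M² L⁴ T⁻²] ≠ [1] — not dimensionless.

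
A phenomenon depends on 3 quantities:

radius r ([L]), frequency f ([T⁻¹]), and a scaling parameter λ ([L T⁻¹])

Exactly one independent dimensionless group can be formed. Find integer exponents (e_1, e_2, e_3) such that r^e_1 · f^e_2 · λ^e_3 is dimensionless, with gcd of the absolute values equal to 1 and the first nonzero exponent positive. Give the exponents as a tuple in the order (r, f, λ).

L: e_1·(1) + e_2·(0) + e_3·(1) = 0
T: e_1·(0) + e_2·(-1) + e_3·(-1) = 0
Solving this homogeneous linear system for the smallest-integer solution (first nonzero entry positive) gives (1, 1, -1).

(1, 1, -1)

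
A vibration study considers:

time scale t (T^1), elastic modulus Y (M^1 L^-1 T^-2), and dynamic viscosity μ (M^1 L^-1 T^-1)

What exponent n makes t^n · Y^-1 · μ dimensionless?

Balance the T exponent: (1)·n from t, plus −(-2) + (-1) = 1 from the rest, must sum to zero.
n + 1 = 0, so n = -1.

-1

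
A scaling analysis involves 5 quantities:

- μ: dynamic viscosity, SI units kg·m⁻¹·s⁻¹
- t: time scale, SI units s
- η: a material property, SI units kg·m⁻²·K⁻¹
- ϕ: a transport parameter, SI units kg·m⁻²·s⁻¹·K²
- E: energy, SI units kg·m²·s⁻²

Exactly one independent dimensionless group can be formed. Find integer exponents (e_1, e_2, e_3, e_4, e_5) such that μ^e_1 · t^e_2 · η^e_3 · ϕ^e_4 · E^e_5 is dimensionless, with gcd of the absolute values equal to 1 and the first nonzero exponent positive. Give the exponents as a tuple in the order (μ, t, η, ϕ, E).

(4, 1, -2, -1, -1)

M: e_1·(1) + e_2·(0) + e_3·(1) + e_4·(1) + e_5·(1) = 0
L: e_1·(-1) + e_2·(0) + e_3·(-2) + e_4·(-2) + e_5·(2) = 0
T: e_1·(-1) + e_2·(1) + e_3·(0) + e_4·(-1) + e_5·(-2) = 0
Θ: e_1·(0) + e_2·(0) + e_3·(-1) + e_4·(2) + e_5·(0) = 0
Solving this homogeneous linear system for the smallest-integer solution (first nonzero entry positive) gives (4, 1, -2, -1, -1).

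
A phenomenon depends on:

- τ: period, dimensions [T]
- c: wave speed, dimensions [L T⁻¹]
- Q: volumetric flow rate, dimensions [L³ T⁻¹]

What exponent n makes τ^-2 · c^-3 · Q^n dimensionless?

1

Balance the L exponent: (3)·n from Q, plus −2·(0) − 3·(1) = -3 from the rest, must sum to zero.
3n − 3 = 0, so n = 1.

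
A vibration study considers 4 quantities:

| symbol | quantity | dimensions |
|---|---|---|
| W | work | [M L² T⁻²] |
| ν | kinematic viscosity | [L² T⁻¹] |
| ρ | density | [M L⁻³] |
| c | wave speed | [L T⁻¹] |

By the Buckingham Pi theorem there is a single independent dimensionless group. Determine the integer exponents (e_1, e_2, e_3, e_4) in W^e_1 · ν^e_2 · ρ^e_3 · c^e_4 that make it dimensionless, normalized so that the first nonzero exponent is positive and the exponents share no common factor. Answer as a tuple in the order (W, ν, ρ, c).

(1, -3, -1, 1)

M: e_1·(1) + e_2·(0) + e_3·(1) + e_4·(0) = 0
L: e_1·(2) + e_2·(2) + e_3·(-3) + e_4·(1) = 0
T: e_1·(-2) + e_2·(-1) + e_3·(0) + e_4·(-1) = 0
Solving this homogeneous linear system for the smallest-integer solution (first nonzero entry positive) gives (1, -3, -1, 1).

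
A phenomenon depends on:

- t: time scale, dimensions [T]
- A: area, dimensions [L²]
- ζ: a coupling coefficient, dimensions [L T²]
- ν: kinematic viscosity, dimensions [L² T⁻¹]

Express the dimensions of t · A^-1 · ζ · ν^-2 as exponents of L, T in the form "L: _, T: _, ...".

Collect each base-dimension exponent across the product:
  L: (0) − (2) + (1) − 2·(2) = -5
  T: (1) − (0) + (2) − 2·(-1) = 5
So the dimensions are [L⁻⁵ T⁵].

L: -5, T: 5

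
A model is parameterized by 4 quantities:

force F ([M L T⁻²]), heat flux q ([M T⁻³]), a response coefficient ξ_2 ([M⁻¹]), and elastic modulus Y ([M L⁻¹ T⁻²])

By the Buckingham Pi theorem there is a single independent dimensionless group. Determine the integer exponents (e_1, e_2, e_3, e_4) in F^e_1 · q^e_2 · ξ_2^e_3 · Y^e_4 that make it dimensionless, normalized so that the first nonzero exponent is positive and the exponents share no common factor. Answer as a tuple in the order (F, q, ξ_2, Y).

M: e_1·(1) + e_2·(1) + e_3·(-1) + e_4·(1) = 0
L: e_1·(1) + e_2·(0) + e_3·(0) + e_4·(-1) = 0
T: e_1·(-2) + e_2·(-3) + e_3·(0) + e_4·(-2) = 0
Solving this homogeneous linear system for the smallest-integer solution (first nonzero entry positive) gives (3, -4, 2, 3).

(3, -4, 2, 3)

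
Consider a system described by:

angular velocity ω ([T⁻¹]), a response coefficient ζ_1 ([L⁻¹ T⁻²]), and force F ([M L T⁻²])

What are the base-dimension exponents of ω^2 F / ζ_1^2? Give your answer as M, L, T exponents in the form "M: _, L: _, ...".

M: 1, L: 3, T: 0

Collect each base-dimension exponent across the product:
  M: 2·(0) − 2·(0) + (1) = 1
  L: 2·(0) − 2·(-1) + (1) = 3
  T: 2·(-1) − 2·(-2) + (-2) = 0
So the dimensions are [M L³].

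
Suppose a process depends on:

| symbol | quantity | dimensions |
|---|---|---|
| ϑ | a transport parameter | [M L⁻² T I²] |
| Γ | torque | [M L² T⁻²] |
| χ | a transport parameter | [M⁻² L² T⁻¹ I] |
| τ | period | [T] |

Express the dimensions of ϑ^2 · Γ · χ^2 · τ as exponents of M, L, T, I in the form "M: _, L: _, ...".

M: -1, L: 2, T: -1, I: 6

Collect each base-dimension exponent across the product:
  M: 2·(1) + (1) + 2·(-2) + (0) = -1
  L: 2·(-2) + (2) + 2·(2) + (0) = 2
  T: 2·(1) + (-2) + 2·(-1) + (1) = -1
  I: 2·(2) + (0) + 2·(1) + (0) = 6
So the dimensions are [M⁻¹ L² T⁻¹ I⁶].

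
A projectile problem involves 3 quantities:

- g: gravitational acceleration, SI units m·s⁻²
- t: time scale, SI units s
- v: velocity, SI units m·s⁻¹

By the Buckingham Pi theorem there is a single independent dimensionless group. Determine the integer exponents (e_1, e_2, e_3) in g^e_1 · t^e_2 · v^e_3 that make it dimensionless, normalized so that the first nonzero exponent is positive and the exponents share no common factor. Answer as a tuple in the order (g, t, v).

(1, 1, -1)

L: e_1·(1) + e_2·(0) + e_3·(1) = 0
T: e_1·(-2) + e_2·(1) + e_3·(-1) = 0
Solving this homogeneous linear system for the smallest-integer solution (first nonzero entry positive) gives (1, 1, -1).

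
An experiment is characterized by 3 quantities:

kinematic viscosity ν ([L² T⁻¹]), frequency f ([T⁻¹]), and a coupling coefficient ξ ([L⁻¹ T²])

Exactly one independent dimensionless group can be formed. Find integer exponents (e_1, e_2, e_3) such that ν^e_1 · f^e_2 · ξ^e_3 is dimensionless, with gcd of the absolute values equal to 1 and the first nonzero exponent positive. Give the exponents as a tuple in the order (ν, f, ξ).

(1, 3, 2)

L: e_1·(2) + e_2·(0) + e_3·(-1) = 0
T: e_1·(-1) + e_2·(-1) + e_3·(2) = 0
Solving this homogeneous linear system for the smallest-integer solution (first nonzero entry positive) gives (1, 3, 2).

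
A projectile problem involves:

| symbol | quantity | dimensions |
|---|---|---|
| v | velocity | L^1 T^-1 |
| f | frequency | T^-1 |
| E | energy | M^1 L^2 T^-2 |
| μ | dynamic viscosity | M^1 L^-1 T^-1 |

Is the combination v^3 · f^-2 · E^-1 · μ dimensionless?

yes

Sum the exponent of each base dimension across the product:
  M: 3·[v]_M − 2·[f]_M − [E]_M + [μ]_M = 3·(0) − 2·(0) − (1) + (1) = 0
  L: 3·[v]_L − 2·[f]_L − [E]_L + [μ]_L = 3·(1) − 2·(0) − (2) + (-1) = 0
  T: 3·[v]_T − 2·[f]_T − [E]_T + [μ]_T = 3·(-1) − 2·(-1) − (-2) + (-1) = 0
All base exponents vanish — dimensionless.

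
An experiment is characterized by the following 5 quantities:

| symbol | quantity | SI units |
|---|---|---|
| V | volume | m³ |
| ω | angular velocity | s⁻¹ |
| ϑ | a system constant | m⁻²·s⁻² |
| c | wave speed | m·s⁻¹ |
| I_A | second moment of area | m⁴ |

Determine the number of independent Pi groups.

3

There are 5 variables and 2 base dimensions (L, T).
The dimension matrix has rank 2.
Independent dimensionless groups: 5 − 2 = 3.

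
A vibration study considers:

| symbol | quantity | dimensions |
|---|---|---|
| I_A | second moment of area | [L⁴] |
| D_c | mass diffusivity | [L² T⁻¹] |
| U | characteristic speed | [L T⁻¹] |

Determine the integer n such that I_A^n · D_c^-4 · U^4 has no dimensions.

1

Balance the L exponent: (4)·n from I_A, plus −4·(2) + 4·(1) = -4 from the rest, must sum to zero.
4n − 4 = 0, so n = 1.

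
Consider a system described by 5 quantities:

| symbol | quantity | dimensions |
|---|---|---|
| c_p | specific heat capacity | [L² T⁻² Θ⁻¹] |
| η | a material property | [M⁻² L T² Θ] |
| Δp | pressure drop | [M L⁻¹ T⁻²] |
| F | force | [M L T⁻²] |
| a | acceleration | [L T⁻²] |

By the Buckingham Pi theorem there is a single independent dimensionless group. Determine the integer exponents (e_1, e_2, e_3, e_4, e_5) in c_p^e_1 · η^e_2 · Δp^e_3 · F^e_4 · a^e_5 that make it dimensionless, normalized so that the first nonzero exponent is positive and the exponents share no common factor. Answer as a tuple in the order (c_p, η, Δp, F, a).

(2, 2, 3, 1, -4)

M: e_1·(0) + e_2·(-2) + e_3·(1) + e_4·(1) + e_5·(0) = 0
L: e_1·(2) + e_2·(1) + e_3·(-1) + e_4·(1) + e_5·(1) = 0
T: e_1·(-2) + e_2·(2) + e_3·(-2) + e_4·(-2) + e_5·(-2) = 0
Θ: e_1·(-1) + e_2·(1) + e_3·(0) + e_4·(0) + e_5·(0) = 0
Solving this homogeneous linear system for the smallest-integer solution (first nonzero entry positive) gives (2, 2, 3, 1, -4).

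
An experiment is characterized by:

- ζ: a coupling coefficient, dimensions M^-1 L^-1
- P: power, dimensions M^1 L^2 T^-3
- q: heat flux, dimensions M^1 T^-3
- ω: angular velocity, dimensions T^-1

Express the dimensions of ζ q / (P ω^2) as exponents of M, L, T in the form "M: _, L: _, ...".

Collect each base-dimension exponent across the product:
  M: (-1) − (1) + (1) − 2·(0) = -1
  L: (-1) − (2) + (0) − 2·(0) = -3
  T: (0) − (-3) + (-3) − 2·(-1) = 2
So the dimensions are [M⁻¹ L⁻³ T²].

M: -1, L: -3, T: 2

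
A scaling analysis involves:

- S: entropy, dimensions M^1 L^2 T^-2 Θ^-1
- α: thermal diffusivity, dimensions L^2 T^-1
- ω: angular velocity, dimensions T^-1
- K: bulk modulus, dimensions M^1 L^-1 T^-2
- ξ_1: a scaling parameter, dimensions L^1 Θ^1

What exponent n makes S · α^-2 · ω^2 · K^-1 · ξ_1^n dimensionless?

1

Balance the L exponent: (1)·n from ξ_1, plus (2) − 2·(2) + 2·(0) − (-1) = -1 from the rest, must sum to zero.
n − 1 = 0, so n = 1.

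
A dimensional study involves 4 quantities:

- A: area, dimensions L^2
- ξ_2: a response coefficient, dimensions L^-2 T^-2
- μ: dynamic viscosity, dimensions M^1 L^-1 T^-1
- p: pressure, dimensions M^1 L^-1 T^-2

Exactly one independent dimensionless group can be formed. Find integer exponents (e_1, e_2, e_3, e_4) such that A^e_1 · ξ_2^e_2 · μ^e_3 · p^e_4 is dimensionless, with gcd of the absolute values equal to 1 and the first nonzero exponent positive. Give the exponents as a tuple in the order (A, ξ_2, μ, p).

(1, 1, 2, -2)

M: e_1·(0) + e_2·(0) + e_3·(1) + e_4·(1) = 0
L: e_1·(2) + e_2·(-2) + e_3·(-1) + e_4·(-1) = 0
T: e_1·(0) + e_2·(-2) + e_3·(-1) + e_4·(-2) = 0
Solving this homogeneous linear system for the smallest-integer solution (first nonzero entry positive) gives (1, 1, 2, -2).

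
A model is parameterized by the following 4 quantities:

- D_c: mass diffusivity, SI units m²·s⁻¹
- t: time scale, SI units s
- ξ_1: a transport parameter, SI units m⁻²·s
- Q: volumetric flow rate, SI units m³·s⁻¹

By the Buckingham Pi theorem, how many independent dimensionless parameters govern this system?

There are 4 variables and 2 base dimensions (L, T).
The dimension matrix has rank 2.
Independent dimensionless groups: 4 − 2 = 2.

2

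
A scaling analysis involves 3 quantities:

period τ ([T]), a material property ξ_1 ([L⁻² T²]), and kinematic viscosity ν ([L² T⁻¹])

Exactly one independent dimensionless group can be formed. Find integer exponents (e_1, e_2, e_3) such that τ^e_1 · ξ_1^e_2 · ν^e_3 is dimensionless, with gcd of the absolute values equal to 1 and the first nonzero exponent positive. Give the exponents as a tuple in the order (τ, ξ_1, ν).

L: e_1·(0) + e_2·(-2) + e_3·(2) = 0
T: e_1·(1) + e_2·(2) + e_3·(-1) = 0
Solving this homogeneous linear system for the smallest-integer solution (first nonzero entry positive) gives (1, -1, -1).

(1, -1, -1)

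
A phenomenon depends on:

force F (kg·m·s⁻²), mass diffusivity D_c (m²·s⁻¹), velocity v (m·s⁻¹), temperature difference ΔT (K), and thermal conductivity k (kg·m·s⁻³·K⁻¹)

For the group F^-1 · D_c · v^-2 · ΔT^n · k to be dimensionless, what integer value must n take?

1

Balance the Θ exponent: (1)·n from ΔT, plus −(0) + (0) − 2·(0) + (-1) = -1 from the rest, must sum to zero.
n − 1 = 0, so n = 1.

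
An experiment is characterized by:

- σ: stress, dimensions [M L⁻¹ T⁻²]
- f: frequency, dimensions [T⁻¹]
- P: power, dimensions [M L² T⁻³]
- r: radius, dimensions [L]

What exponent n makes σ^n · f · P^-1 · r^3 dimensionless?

Balance the M exponent: (1)·n from σ, plus (0) − (1) + 3·(0) = -1 from the rest, must sum to zero.
n − 1 = 0, so n = 1.

1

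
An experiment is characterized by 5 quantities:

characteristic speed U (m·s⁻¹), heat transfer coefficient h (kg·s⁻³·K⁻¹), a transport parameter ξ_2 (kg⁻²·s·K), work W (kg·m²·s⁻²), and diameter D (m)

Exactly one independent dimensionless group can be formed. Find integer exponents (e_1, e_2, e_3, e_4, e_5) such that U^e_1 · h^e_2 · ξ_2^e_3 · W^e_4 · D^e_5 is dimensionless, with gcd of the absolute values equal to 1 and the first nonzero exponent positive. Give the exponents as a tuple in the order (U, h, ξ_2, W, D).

(4, -1, -1, -1, -2)

M: e_1·(0) + e_2·(1) + e_3·(-2) + e_4·(1) + e_5·(0) = 0
L: e_1·(1) + e_2·(0) + e_3·(0) + e_4·(2) + e_5·(1) = 0
T: e_1·(-1) + e_2·(-3) + e_3·(1) + e_4·(-2) + e_5·(0) = 0
Θ: e_1·(0) + e_2·(-1) + e_3·(1) + e_4·(0) + e_5·(0) = 0
Solving this homogeneous linear system for the smallest-integer solution (first nonzero entry positive) gives (4, -1, -1, -1, -2).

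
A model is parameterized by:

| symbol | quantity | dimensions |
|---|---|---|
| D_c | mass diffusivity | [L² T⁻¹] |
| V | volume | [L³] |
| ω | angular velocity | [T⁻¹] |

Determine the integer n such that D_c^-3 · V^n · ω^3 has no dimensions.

2

Balance the L exponent: (3)·n from V, plus −3·(2) + 3·(0) = -6 from the rest, must sum to zero.
3n − 6 = 0, so n = 2.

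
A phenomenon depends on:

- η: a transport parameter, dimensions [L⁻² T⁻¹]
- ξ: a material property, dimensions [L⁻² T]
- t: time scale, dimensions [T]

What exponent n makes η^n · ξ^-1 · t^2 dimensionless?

1

Balance the L exponent: (-2)·n from η, plus −(-2) + 2·(0) = 2 from the rest, must sum to zero.
-2n + 2 = 0, so n = 1.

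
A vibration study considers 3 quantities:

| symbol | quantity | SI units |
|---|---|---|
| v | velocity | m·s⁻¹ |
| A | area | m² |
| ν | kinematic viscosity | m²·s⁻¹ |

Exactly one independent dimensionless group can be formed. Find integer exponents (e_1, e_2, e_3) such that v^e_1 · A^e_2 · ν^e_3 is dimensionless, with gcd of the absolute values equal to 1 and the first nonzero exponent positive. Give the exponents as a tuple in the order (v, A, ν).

(2, 1, -2)

L: e_1·(1) + e_2·(2) + e_3·(2) = 0
T: e_1·(-1) + e_2·(0) + e_3·(-1) = 0
Solving this homogeneous linear system for the smallest-integer solution (first nonzero entry positive) gives (2, 1, -2).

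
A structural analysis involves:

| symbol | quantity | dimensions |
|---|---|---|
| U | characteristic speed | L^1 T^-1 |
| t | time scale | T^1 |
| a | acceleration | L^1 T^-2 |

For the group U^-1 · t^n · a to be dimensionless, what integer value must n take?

Balance the T exponent: (1)·n from t, plus −(-1) + (-2) = -1 from the rest, must sum to zero.
n − 1 = 0, so n = 1.

1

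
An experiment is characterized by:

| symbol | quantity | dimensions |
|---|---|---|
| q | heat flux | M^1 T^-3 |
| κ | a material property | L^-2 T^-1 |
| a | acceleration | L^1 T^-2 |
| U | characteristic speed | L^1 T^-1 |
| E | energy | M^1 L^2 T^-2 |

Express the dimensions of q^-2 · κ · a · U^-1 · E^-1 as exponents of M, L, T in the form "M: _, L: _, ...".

Collect each base-dimension exponent across the product:
  M: −2·(1) + (0) + (0) − (0) − (1) = -3
  L: −2·(0) + (-2) + (1) − (1) − (2) = -4
  T: −2·(-3) + (-1) + (-2) − (-1) − (-2) = 6
So the dimensions are [M⁻³ L⁻⁴ T⁶].

M: -3, L: -4, T: 6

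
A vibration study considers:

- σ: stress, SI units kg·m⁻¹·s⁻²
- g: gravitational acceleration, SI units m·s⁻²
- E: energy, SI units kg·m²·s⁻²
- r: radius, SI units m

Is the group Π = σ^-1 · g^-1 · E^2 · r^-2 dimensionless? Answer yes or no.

no

Sum the exponent of each base dimension across the product:
  M: −[σ]_M − [g]_M + 2·[E]_M − 2·[r]_M = −(1) − (0) + 2·(1) − 2·(0) = 1
  L: −[σ]_L − [g]_L + 2·[E]_L − 2·[r]_L = −(-1) − (1) + 2·(2) − 2·(1) = 2
  T: −[σ]_T − [g]_T + 2·[E]_T − 2·[r]_T = −(-2) − (-2) + 2·(-2) − 2·(0) = 0
Net dimensions [M L²] ≠ [1] — not dimensionless.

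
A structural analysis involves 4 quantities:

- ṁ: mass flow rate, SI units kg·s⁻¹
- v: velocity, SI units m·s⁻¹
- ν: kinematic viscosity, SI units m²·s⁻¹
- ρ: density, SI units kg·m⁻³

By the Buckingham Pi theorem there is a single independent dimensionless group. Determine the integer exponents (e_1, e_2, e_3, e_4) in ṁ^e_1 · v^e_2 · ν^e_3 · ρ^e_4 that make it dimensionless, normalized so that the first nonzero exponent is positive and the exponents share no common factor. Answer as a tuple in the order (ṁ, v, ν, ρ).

(1, 1, -2, -1)

M: e_1·(1) + e_2·(0) + e_3·(0) + e_4·(1) = 0
L: e_1·(0) + e_2·(1) + e_3·(2) + e_4·(-3) = 0
T: e_1·(-1) + e_2·(-1) + e_3·(-1) + e_4·(0) = 0
Solving this homogeneous linear system for the smallest-integer solution (first nonzero entry positive) gives (1, 1, -2, -1).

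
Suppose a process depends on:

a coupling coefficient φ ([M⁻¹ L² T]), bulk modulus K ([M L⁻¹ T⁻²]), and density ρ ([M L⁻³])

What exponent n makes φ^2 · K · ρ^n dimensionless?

1

Balance the M exponent: (1)·n from ρ, plus 2·(-1) + (1) = -1 from the rest, must sum to zero.
n − 1 = 0, so n = 1.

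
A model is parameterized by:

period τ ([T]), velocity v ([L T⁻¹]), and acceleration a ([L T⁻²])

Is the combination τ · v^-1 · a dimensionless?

yes

Sum the exponent of each base dimension across the product:
  L: [τ]_L − [v]_L + [a]_L = (0) − (1) + (1) = 0
  T: [τ]_T − [v]_T + [a]_T = (1) − (-1) + (-2) = 0
All base exponents vanish — dimensionless.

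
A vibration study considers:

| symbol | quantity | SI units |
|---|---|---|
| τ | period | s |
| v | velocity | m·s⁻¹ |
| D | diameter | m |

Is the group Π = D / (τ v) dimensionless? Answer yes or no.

Sum the exponent of each base dimension across the product:
  M: −[τ]_M − [v]_M + [D]_M = −(0) − (0) + (0) = 0
  L: −[τ]_L − [v]_L + [D]_L = −(0) − (1) + (1) = 0
  T: −[τ]_T − [v]_T + [D]_T = −(1) − (-1) + (0) = 0
All base exponents vanish — dimensionless.

yes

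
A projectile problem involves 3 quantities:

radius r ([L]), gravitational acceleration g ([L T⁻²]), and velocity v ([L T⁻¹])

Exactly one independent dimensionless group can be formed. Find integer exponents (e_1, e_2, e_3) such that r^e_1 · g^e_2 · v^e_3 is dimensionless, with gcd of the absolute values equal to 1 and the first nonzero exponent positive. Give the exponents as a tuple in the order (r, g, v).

L: e_1·(1) + e_2·(1) + e_3·(1) = 0
T: e_1·(0) + e_2·(-2) + e_3·(-1) = 0
Solving this homogeneous linear system for the smallest-integer solution (first nonzero entry positive) gives (1, 1, -2).

(1, 1, -2)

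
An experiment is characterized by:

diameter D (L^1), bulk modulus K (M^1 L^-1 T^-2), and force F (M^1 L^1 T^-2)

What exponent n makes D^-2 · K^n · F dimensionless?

Balance the M exponent: (1)·n from K, plus −2·(0) + (1) = 1 from the rest, must sum to zero.
n + 1 = 0, so n = -1.

-1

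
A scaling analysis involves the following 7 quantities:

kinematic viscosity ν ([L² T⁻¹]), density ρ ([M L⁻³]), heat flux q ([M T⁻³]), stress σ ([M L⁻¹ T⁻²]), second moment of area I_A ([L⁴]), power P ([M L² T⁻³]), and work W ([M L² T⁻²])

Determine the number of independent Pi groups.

There are 7 variables and 3 base dimensions (M, L, T).
The dimension matrix has rank 3.
Independent dimensionless groups: 7 − 3 = 4.

4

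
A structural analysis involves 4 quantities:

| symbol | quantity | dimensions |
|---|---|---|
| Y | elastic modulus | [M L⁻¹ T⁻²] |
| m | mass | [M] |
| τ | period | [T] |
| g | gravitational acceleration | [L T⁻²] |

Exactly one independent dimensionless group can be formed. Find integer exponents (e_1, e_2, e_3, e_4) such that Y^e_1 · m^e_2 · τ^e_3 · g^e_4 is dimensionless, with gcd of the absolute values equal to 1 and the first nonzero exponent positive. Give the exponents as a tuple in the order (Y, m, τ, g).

(1, -1, 4, 1)

M: e_1·(1) + e_2·(1) + e_3·(0) + e_4·(0) = 0
L: e_1·(-1) + e_2·(0) + e_3·(0) + e_4·(1) = 0
T: e_1·(-2) + e_2·(0) + e_3·(1) + e_4·(-2) = 0
Solving this homogeneous linear system for the smallest-integer solution (first nonzero entry positive) gives (1, -1, 4, 1).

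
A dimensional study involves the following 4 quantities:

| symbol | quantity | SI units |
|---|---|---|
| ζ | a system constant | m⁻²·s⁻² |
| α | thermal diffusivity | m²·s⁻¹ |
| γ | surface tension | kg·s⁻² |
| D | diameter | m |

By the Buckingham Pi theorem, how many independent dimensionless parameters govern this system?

1

There are 4 variables and 3 base dimensions (M, L, T).
The dimension matrix has rank 3.
Independent dimensionless groups: 4 − 3 = 1.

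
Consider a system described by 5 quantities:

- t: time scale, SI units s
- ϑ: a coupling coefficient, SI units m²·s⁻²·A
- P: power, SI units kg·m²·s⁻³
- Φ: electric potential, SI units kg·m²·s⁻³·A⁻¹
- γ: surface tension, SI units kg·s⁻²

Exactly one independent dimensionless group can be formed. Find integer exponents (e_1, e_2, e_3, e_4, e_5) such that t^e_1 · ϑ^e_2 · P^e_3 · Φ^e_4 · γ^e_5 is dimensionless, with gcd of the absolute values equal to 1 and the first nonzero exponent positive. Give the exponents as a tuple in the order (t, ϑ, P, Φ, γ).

M: e_1·(0) + e_2·(0) + e_3·(1) + e_4·(1) + e_5·(1) = 0
L: e_1·(0) + e_2·(2) + e_3·(2) + e_4·(2) + e_5·(0) = 0
T: e_1·(1) + e_2·(-2) + e_3·(-3) + e_4·(-3) + e_5·(-2) = 0
I: e_1·(0) + e_2·(1) + e_3·(0) + e_4·(-1) + e_5·(0) = 0
Solving this homogeneous linear system for the smallest-integer solution (first nonzero entry positive) gives (1, 1, -2, 1, 1).

(1, 1, -2, 1, 1)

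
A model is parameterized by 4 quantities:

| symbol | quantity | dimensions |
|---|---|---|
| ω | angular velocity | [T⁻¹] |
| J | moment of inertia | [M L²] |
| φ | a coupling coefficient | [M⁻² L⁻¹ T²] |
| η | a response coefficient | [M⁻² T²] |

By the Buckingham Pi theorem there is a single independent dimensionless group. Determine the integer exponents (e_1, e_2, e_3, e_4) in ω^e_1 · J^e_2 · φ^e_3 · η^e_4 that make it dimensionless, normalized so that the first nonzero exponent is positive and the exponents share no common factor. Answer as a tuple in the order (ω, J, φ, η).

(2, 2, 4, -3)

M: e_1·(0) + e_2·(1) + e_3·(-2) + e_4·(-2) = 0
L: e_1·(0) + e_2·(2) + e_3·(-1) + e_4·(0) = 0
T: e_1·(-1) + e_2·(0) + e_3·(2) + e_4·(2) = 0
Solving this homogeneous linear system for the smallest-integer solution (first nonzero entry positive) gives (2, 2, 4, -3).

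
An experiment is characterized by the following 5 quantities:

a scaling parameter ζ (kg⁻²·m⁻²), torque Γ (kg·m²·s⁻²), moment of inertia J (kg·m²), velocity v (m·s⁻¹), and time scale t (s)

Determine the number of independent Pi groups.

2

There are 5 variables and 3 base dimensions (M, L, T).
The dimension matrix has rank 3.
Independent dimensionless groups: 5 − 3 = 2.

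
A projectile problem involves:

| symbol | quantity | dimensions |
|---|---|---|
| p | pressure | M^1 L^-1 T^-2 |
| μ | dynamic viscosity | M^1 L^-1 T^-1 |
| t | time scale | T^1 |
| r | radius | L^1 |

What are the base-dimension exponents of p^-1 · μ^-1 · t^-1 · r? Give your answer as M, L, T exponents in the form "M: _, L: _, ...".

M: -2, L: 3, T: 2

Collect each base-dimension exponent across the product:
  M: −(1) − (1) − (0) + (0) = -2
  L: −(-1) − (-1) − (0) + (1) = 3
  T: −(-2) − (-1) − (1) + (0) = 2
So the dimensions are [M⁻² L³ T²].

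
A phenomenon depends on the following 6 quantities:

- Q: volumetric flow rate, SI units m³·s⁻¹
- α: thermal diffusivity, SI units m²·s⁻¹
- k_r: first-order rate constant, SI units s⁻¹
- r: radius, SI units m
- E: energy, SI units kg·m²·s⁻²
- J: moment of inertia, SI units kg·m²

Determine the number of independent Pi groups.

3

There are 6 variables and 3 base dimensions (M, L, T).
The dimension matrix has rank 3.
Independent dimensionless groups: 6 − 3 = 3.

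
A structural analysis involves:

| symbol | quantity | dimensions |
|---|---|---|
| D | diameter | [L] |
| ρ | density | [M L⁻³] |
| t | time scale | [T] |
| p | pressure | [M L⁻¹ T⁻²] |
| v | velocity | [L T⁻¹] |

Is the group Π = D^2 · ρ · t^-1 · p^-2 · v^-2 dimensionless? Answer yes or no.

no

Sum the exponent of each base dimension across the product:
  M: 2·[D]_M + [ρ]_M − [t]_M − 2·[p]_M − 2·[v]_M = 2·(0) + (1) − (0) − 2·(1) − 2·(0) = -1
  L: 2·[D]_L + [ρ]_L − [t]_L − 2·[p]_L − 2·[v]_L = 2·(1) + (-3) − (0) − 2·(-1) − 2·(1) = -1
  T: 2·[D]_T + [ρ]_T − [t]_T − 2·[p]_T − 2·[v]_T = 2·(0) + (0) − (1) − 2·(-2) − 2·(-1) = 5
Net dimensions [M⁻¹ L⁻¹ T⁵] ≠ [1] — not dimensionless.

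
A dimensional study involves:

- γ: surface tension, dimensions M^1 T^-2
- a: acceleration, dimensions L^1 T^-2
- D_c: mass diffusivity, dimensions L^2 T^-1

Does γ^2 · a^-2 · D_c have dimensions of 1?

no

Sum the exponent of each base dimension across the product:
  M: 2·[γ]_M − 2·[a]_M + [D_c]_M = 2·(1) − 2·(0) + (0) = 2
  L: 2·[γ]_L − 2·[a]_L + [D_c]_L = 2·(0) − 2·(1) + (2) = 0
  T: 2·[γ]_T − 2·[a]_T + [D_c]_T = 2·(-2) − 2·(-2) + (-1) = -1
Net dimensions [M² T⁻¹] ≠ [1] — not dimensionless.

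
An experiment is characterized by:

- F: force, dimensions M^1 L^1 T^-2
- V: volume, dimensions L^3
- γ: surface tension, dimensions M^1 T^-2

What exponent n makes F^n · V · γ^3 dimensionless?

-3

Balance the M exponent: (1)·n from F, plus (0) + 3·(1) = 3 from the rest, must sum to zero.
n + 3 = 0, so n = -3.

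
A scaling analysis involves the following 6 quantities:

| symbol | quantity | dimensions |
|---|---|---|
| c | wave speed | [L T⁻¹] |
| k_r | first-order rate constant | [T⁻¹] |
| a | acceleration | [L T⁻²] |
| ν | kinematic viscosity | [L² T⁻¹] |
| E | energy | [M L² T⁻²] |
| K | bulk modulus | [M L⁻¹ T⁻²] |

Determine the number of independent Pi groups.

3

There are 6 variables and 3 base dimensions (M, L, T).
The dimension matrix has rank 3.
Independent dimensionless groups: 6 − 3 = 3.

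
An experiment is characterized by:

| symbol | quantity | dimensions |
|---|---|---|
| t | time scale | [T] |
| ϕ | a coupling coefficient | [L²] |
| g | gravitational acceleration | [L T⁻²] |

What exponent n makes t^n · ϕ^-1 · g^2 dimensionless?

Balance the T exponent: (1)·n from t, plus −(0) + 2·(-2) = -4 from the rest, must sum to zero.
n − 4 = 0, so n = 4.

4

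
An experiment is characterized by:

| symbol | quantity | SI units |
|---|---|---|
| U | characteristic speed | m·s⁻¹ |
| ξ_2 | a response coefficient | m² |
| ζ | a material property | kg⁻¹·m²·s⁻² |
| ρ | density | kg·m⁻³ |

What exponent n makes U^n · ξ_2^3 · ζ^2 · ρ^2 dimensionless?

-4

Balance the L exponent: (1)·n from U, plus 3·(2) + 2·(2) + 2·(-3) = 4 from the rest, must sum to zero.
n + 4 = 0, so n = -4.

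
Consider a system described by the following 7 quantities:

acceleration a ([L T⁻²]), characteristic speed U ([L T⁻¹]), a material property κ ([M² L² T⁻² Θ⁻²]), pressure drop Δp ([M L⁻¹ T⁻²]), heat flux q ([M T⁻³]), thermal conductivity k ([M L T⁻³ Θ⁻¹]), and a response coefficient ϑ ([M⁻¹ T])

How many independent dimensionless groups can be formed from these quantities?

3

There are 7 variables and 4 base dimensions (M, L, T, Θ).
The dimension matrix has rank 4.
Independent dimensionless groups: 7 − 4 = 3.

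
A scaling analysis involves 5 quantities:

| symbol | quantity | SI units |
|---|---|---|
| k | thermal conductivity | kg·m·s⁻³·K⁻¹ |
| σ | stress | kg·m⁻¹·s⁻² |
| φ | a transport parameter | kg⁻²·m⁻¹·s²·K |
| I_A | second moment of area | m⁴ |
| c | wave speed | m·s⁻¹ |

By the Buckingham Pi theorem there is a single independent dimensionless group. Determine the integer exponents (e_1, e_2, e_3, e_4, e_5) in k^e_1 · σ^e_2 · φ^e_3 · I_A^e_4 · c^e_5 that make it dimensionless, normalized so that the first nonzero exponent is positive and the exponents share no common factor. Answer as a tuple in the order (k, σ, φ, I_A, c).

M: e_1·(1) + e_2·(1) + e_3·(-2) + e_4·(0) + e_5·(0) = 0
L: e_1·(1) + e_2·(-1) + e_3·(-1) + e_4·(4) + e_5·(1) = 0
T: e_1·(-3) + e_2·(-2) + e_3·(2) + e_4·(0) + e_5·(-1) = 0
Θ: e_1·(-1) + e_2·(0) + e_3·(1) + e_4·(0) + e_5·(0) = 0
Solving this homogeneous linear system for the smallest-integer solution (first nonzero entry positive) gives (1, 1, 1, 1, -3).

(1, 1, 1, 1, -3)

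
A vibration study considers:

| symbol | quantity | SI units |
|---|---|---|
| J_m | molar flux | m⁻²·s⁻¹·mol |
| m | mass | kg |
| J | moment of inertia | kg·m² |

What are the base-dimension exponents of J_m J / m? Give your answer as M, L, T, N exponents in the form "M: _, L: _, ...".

M: 0, L: 0, T: -1, N: 1

Collect each base-dimension exponent across the product:
  M: (0) − (1) + (1) = 0
  L: (-2) − (0) + (2) = 0
  T: (-1) − (0) + (0) = -1
  N: (1) − (0) + (0) = 1
So the dimensions are [T⁻¹ N].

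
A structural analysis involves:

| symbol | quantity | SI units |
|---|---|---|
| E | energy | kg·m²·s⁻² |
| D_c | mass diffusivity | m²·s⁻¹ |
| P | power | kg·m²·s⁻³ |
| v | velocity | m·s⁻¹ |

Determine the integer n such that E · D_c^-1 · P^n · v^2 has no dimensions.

-1

Balance the M exponent: (1)·n from P, plus (1) − (0) + 2·(0) = 1 from the rest, must sum to zero.
n + 1 = 0, so n = -1.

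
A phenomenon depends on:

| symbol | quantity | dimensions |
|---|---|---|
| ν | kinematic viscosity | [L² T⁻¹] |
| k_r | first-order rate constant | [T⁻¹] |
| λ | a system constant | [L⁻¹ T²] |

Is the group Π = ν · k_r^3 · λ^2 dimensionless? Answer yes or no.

Sum the exponent of each base dimension across the product:
  L: [ν]_L + 3·[k_r]_L + 2·[λ]_L = (2) + 3·(0) + 2·(-1) = 0
  T: [ν]_T + 3·[k_r]_T + 2·[λ]_T = (-1) + 3·(-1) + 2·(2) = 0
All base exponents vanish — dimensionless.

yes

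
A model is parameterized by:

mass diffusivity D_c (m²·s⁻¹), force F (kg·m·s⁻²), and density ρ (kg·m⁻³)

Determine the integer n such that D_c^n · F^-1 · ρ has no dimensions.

2

Balance the L exponent: (2)·n from D_c, plus −(1) + (-3) = -4 from the rest, must sum to zero.
2n − 4 = 0, so n = 2.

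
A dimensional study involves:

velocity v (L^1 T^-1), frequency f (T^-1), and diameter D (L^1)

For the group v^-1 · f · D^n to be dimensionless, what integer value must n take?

1

Balance the L exponent: (1)·n from D, plus −(1) + (0) = -1 from the rest, must sum to zero.
n − 1 = 0, so n = 1.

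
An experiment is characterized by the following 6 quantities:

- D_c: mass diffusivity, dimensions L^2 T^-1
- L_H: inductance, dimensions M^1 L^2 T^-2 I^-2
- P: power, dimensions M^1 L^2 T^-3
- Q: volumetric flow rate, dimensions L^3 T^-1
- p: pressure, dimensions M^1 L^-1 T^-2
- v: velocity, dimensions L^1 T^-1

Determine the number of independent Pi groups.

2

There are 6 variables and 4 base dimensions (M, L, T, I).
The dimension matrix has rank 4.
Independent dimensionless groups: 6 − 4 = 2.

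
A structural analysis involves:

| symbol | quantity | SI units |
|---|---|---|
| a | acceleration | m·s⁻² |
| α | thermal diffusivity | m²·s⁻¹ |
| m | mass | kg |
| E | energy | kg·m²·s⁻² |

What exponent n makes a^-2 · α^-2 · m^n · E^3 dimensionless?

Balance the M exponent: (1)·n from m, plus −2·(0) − 2·(0) + 3·(1) = 3 from the rest, must sum to zero.
n + 3 = 0, so n = -3.

-3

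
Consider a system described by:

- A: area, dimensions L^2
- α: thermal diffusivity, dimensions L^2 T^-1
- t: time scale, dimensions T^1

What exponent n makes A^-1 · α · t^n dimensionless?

1

Balance the T exponent: (1)·n from t, plus −(0) + (-1) = -1 from the rest, must sum to zero.
n − 1 = 0, so n = 1.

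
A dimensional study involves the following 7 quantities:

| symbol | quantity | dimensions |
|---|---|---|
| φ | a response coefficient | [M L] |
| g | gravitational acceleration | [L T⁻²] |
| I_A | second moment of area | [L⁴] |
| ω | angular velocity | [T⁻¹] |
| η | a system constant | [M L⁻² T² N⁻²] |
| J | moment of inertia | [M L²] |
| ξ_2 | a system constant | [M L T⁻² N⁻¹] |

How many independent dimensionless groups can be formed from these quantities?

There are 7 variables and 4 base dimensions (M, L, T, N).
The dimension matrix has rank 4.
Independent dimensionless groups: 7 − 4 = 3.

3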